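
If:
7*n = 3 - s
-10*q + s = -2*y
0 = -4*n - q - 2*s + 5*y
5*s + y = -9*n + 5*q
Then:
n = 3/5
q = -1/8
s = -6/5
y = -1/40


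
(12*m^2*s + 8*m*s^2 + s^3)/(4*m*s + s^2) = (12*m^2 + 8*m*s + s^2)/(4*m + s)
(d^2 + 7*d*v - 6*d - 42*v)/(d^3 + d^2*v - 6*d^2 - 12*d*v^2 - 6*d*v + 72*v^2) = (-d - 7*v)/(-d^2 - d*v + 12*v^2)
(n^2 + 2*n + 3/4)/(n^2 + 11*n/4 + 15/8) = 2*(2*n + 1)/(4*n + 5)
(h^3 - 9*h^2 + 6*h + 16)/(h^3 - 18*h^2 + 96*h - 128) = (h + 1)/(h - 8)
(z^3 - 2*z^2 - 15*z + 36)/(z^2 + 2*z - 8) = (z^2 - 6*z + 9)/(z - 2)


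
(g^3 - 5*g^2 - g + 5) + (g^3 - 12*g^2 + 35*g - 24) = 2*g^3 - 17*g^2 + 34*g - 19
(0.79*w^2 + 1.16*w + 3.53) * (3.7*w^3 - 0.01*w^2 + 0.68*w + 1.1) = 2.923*w^5 + 4.2841*w^4 + 13.5866*w^3 + 1.6225*w^2 + 3.6764*w + 3.883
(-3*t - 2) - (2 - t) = -2*t - 4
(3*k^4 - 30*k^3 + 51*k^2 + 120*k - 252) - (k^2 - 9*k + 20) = 3*k^4 - 30*k^3 + 50*k^2 + 129*k - 272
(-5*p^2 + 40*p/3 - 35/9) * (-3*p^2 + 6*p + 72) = 15*p^4 - 70*p^3 - 805*p^2/3 + 2810*p/3 - 280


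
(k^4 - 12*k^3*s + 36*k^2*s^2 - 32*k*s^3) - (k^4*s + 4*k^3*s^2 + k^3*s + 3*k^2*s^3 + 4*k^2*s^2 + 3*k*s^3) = -k^4*s + k^4 - 4*k^3*s^2 - 13*k^3*s - 3*k^2*s^3 + 32*k^2*s^2 - 35*k*s^3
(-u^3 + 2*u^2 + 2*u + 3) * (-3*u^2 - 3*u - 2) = 3*u^5 - 3*u^4 - 10*u^3 - 19*u^2 - 13*u - 6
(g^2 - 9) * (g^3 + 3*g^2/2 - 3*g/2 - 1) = g^5 + 3*g^4/2 - 21*g^3/2 - 29*g^2/2 + 27*g/2 + 9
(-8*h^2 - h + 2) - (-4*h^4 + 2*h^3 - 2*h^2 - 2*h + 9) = 4*h^4 - 2*h^3 - 6*h^2 + h - 7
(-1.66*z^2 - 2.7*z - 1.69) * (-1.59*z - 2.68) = 2.6394*z^3 + 8.7418*z^2 + 9.9231*z + 4.5292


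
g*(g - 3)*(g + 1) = g^3 - 2*g^2 - 3*g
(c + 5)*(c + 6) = c^2 + 11*c + 30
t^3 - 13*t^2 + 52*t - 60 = (t - 6)*(t - 5)*(t - 2)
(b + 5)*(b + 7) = b^2 + 12*b + 35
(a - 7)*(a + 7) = a^2 - 49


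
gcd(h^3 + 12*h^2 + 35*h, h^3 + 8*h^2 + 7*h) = h^2 + 7*h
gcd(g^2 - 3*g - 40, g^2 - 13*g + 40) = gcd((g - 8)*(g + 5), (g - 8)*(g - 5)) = g - 8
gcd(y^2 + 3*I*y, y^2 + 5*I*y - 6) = y + 3*I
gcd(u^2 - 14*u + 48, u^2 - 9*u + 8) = u - 8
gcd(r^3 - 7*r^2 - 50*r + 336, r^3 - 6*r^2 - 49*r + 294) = r^2 + r - 42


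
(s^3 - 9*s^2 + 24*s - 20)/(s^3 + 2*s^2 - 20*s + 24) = (s - 5)/(s + 6)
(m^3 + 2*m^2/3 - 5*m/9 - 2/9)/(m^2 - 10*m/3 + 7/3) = (9*m^3 + 6*m^2 - 5*m - 2)/(3*(3*m^2 - 10*m + 7))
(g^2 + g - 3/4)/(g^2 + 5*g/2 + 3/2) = (g - 1/2)/(g + 1)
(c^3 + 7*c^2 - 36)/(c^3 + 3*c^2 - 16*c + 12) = (c + 3)/(c - 1)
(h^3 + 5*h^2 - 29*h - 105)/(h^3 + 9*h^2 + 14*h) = (h^2 - 2*h - 15)/(h*(h + 2))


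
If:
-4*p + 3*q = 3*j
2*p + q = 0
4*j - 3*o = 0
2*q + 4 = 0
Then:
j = -10/3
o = -40/9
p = 1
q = -2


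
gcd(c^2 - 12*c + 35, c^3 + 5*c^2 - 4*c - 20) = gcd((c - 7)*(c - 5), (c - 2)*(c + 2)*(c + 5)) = 1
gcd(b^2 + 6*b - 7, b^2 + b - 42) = b + 7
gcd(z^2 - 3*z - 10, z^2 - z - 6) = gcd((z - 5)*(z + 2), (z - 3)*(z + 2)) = z + 2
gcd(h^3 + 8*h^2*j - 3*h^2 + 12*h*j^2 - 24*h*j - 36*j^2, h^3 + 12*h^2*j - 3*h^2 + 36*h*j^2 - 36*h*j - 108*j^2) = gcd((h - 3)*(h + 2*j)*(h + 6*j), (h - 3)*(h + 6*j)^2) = h^2 + 6*h*j - 3*h - 18*j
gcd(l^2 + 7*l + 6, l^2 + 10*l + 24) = l + 6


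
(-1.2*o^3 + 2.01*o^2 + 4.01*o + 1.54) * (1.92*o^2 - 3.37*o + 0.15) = -2.304*o^5 + 7.9032*o^4 + 0.7455*o^3 - 10.2554*o^2 - 4.5883*o + 0.231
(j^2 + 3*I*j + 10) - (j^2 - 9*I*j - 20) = 12*I*j + 30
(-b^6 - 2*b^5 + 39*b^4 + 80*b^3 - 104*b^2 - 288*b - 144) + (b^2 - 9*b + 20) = -b^6 - 2*b^5 + 39*b^4 + 80*b^3 - 103*b^2 - 297*b - 124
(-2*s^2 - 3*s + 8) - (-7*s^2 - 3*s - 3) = 5*s^2 + 11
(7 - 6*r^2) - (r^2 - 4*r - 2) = -7*r^2 + 4*r + 9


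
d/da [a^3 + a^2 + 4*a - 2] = 3*a^2 + 2*a + 4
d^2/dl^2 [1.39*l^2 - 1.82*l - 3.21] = 2.78000000000000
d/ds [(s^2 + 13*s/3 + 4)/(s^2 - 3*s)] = 2*(-11*s^2 - 12*s + 18)/(3*s^2*(s^2 - 6*s + 9))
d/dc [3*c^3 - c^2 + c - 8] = 9*c^2 - 2*c + 1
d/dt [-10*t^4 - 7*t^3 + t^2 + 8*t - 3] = -40*t^3 - 21*t^2 + 2*t + 8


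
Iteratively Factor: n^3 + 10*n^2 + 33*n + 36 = (n + 3)*(n^2 + 7*n + 12) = (n + 3)*(n + 4)*(n + 3)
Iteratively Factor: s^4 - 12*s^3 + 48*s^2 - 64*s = (s)*(s^3 - 12*s^2 + 48*s - 64) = s*(s - 4)*(s^2 - 8*s + 16) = s*(s - 4)^2*(s - 4)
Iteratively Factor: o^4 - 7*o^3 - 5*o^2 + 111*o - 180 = (o - 3)*(o^3 - 4*o^2 - 17*o + 60) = (o - 5)*(o - 3)*(o^2 + o - 12) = (o - 5)*(o - 3)^2*(o + 4)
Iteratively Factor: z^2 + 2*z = (z + 2)*(z)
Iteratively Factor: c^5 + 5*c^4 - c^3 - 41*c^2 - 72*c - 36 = (c + 1)*(c^4 + 4*c^3 - 5*c^2 - 36*c - 36) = (c + 1)*(c + 2)*(c^3 + 2*c^2 - 9*c - 18) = (c + 1)*(c + 2)^2*(c^2 - 9) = (c + 1)*(c + 2)^2*(c + 3)*(c - 3)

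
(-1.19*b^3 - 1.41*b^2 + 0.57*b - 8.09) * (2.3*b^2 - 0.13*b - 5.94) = -2.737*b^5 - 3.0883*b^4 + 8.5629*b^3 - 10.3057*b^2 - 2.3341*b + 48.0546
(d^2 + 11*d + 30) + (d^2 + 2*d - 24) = 2*d^2 + 13*d + 6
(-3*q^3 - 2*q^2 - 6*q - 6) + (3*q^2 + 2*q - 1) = -3*q^3 + q^2 - 4*q - 7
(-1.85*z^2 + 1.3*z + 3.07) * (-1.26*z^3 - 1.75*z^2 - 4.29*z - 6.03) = 2.331*z^5 + 1.5995*z^4 + 1.7933*z^3 + 0.206000000000001*z^2 - 21.0093*z - 18.5121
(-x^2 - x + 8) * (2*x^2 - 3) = -2*x^4 - 2*x^3 + 19*x^2 + 3*x - 24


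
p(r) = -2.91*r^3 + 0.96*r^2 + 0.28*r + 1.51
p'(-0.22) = -0.56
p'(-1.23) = -15.29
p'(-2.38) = -53.74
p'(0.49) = -0.88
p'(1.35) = -13.04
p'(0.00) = 0.28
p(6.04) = -602.99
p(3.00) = -67.58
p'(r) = -8.73*r^2 + 1.92*r + 0.28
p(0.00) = 1.51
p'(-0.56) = -3.53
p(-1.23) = 8.03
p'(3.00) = -72.53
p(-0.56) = 2.17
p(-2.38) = 45.51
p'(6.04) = -306.61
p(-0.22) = 1.53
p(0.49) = 1.54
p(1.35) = -3.52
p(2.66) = -45.72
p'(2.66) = -56.38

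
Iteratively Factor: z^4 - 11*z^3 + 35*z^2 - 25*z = (z - 1)*(z^3 - 10*z^2 + 25*z) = z*(z - 1)*(z^2 - 10*z + 25) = z*(z - 5)*(z - 1)*(z - 5)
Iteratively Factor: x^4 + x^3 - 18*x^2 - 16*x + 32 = (x + 4)*(x^3 - 3*x^2 - 6*x + 8) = (x - 1)*(x + 4)*(x^2 - 2*x - 8) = (x - 1)*(x + 2)*(x + 4)*(x - 4)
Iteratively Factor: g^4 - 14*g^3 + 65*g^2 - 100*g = (g - 5)*(g^3 - 9*g^2 + 20*g) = (g - 5)^2*(g^2 - 4*g) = (g - 5)^2*(g - 4)*(g)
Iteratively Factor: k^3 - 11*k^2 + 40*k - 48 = (k - 4)*(k^2 - 7*k + 12) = (k - 4)*(k - 3)*(k - 4)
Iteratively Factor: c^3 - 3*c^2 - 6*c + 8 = (c - 1)*(c^2 - 2*c - 8) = (c - 4)*(c - 1)*(c + 2)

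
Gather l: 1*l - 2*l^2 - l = -2*l^2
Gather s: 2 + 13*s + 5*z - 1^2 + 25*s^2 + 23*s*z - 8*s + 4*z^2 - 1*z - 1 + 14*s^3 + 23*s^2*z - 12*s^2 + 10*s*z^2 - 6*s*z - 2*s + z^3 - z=14*s^3 + s^2*(23*z + 13) + s*(10*z^2 + 17*z + 3) + z^3 + 4*z^2 + 3*z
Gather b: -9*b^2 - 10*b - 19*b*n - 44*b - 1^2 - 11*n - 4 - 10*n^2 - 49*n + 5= -9*b^2 + b*(-19*n - 54) - 10*n^2 - 60*n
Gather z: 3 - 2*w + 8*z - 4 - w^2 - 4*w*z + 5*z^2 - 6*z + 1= -w^2 - 2*w + 5*z^2 + z*(2 - 4*w)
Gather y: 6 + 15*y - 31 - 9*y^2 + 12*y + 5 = -9*y^2 + 27*y - 20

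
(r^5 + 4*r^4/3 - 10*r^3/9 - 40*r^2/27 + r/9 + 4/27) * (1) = r^5 + 4*r^4/3 - 10*r^3/9 - 40*r^2/27 + r/9 + 4/27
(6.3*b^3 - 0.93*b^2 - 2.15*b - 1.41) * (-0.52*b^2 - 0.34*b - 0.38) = -3.276*b^5 - 1.6584*b^4 - 0.9598*b^3 + 1.8176*b^2 + 1.2964*b + 0.5358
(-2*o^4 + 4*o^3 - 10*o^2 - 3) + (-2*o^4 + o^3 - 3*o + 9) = -4*o^4 + 5*o^3 - 10*o^2 - 3*o + 6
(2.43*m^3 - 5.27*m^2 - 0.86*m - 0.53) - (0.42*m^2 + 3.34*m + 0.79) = 2.43*m^3 - 5.69*m^2 - 4.2*m - 1.32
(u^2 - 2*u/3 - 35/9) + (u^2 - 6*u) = 2*u^2 - 20*u/3 - 35/9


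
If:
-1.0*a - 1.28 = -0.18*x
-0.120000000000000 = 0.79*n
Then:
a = 0.18*x - 1.28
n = -0.15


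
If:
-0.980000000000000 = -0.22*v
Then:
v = 4.45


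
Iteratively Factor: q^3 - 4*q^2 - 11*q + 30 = (q - 5)*(q^2 + q - 6) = (q - 5)*(q - 2)*(q + 3)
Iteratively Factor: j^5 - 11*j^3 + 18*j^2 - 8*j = (j - 1)*(j^4 + j^3 - 10*j^2 + 8*j) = (j - 1)*(j + 4)*(j^3 - 3*j^2 + 2*j) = j*(j - 1)*(j + 4)*(j^2 - 3*j + 2) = j*(j - 2)*(j - 1)*(j + 4)*(j - 1)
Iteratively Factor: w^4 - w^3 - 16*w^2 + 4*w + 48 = (w - 4)*(w^3 + 3*w^2 - 4*w - 12) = (w - 4)*(w - 2)*(w^2 + 5*w + 6) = (w - 4)*(w - 2)*(w + 3)*(w + 2)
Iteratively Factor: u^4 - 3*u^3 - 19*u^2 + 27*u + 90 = (u - 3)*(u^3 - 19*u - 30) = (u - 3)*(u + 2)*(u^2 - 2*u - 15) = (u - 3)*(u + 2)*(u + 3)*(u - 5)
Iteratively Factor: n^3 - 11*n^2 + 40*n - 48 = (n - 3)*(n^2 - 8*n + 16) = (n - 4)*(n - 3)*(n - 4)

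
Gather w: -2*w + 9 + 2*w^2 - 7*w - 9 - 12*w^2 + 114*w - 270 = -10*w^2 + 105*w - 270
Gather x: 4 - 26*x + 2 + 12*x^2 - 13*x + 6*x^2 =18*x^2 - 39*x + 6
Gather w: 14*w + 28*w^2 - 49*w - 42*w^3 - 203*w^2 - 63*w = -42*w^3 - 175*w^2 - 98*w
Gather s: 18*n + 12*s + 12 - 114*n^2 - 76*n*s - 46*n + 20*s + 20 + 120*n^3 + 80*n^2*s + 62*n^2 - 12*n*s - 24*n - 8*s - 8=120*n^3 - 52*n^2 - 52*n + s*(80*n^2 - 88*n + 24) + 24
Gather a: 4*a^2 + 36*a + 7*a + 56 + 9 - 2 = 4*a^2 + 43*a + 63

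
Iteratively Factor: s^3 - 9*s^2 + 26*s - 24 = (s - 3)*(s^2 - 6*s + 8) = (s - 3)*(s - 2)*(s - 4)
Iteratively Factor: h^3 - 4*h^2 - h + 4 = (h + 1)*(h^2 - 5*h + 4) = (h - 4)*(h + 1)*(h - 1)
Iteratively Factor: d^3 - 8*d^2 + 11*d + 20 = (d - 5)*(d^2 - 3*d - 4) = (d - 5)*(d - 4)*(d + 1)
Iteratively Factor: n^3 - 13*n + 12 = (n - 1)*(n^2 + n - 12) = (n - 1)*(n + 4)*(n - 3)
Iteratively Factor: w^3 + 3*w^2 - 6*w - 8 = (w + 1)*(w^2 + 2*w - 8) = (w + 1)*(w + 4)*(w - 2)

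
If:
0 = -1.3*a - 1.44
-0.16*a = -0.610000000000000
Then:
No Solution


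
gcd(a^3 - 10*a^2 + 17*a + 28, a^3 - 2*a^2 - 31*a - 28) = a^2 - 6*a - 7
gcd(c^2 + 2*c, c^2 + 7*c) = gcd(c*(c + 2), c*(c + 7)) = c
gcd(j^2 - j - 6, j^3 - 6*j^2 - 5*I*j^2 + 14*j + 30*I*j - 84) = 1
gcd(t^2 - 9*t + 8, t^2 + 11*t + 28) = 1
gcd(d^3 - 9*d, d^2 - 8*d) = d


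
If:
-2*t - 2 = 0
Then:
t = -1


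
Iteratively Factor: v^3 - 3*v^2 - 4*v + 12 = (v + 2)*(v^2 - 5*v + 6) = (v - 2)*(v + 2)*(v - 3)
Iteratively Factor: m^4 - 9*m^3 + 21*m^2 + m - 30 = (m + 1)*(m^3 - 10*m^2 + 31*m - 30) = (m - 5)*(m + 1)*(m^2 - 5*m + 6) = (m - 5)*(m - 2)*(m + 1)*(m - 3)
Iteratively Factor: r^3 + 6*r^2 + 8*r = (r + 4)*(r^2 + 2*r) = (r + 2)*(r + 4)*(r)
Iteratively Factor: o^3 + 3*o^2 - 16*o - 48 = (o + 3)*(o^2 - 16) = (o + 3)*(o + 4)*(o - 4)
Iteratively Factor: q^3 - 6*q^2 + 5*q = (q)*(q^2 - 6*q + 5) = q*(q - 1)*(q - 5)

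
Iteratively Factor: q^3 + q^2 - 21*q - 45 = (q + 3)*(q^2 - 2*q - 15) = (q - 5)*(q + 3)*(q + 3)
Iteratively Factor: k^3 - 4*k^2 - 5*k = (k)*(k^2 - 4*k - 5) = k*(k - 5)*(k + 1)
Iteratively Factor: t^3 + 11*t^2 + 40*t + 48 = (t + 4)*(t^2 + 7*t + 12) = (t + 4)^2*(t + 3)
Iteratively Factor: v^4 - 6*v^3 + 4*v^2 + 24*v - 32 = (v - 2)*(v^3 - 4*v^2 - 4*v + 16) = (v - 2)*(v + 2)*(v^2 - 6*v + 8) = (v - 4)*(v - 2)*(v + 2)*(v - 2)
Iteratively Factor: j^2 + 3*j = (j)*(j + 3)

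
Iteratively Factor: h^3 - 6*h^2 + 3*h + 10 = (h + 1)*(h^2 - 7*h + 10) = (h - 5)*(h + 1)*(h - 2)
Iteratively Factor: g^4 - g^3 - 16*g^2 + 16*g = (g - 4)*(g^3 + 3*g^2 - 4*g) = (g - 4)*(g - 1)*(g^2 + 4*g) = g*(g - 4)*(g - 1)*(g + 4)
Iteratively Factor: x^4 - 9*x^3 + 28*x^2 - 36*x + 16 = (x - 2)*(x^3 - 7*x^2 + 14*x - 8) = (x - 2)*(x - 1)*(x^2 - 6*x + 8) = (x - 4)*(x - 2)*(x - 1)*(x - 2)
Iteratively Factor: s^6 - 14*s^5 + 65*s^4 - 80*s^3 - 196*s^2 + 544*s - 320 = (s + 2)*(s^5 - 16*s^4 + 97*s^3 - 274*s^2 + 352*s - 160) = (s - 5)*(s + 2)*(s^4 - 11*s^3 + 42*s^2 - 64*s + 32) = (s - 5)*(s - 2)*(s + 2)*(s^3 - 9*s^2 + 24*s - 16) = (s - 5)*(s - 4)*(s - 2)*(s + 2)*(s^2 - 5*s + 4) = (s - 5)*(s - 4)*(s - 2)*(s - 1)*(s + 2)*(s - 4)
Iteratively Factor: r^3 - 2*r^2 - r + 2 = (r - 1)*(r^2 - r - 2) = (r - 2)*(r - 1)*(r + 1)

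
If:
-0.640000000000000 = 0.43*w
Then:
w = -1.49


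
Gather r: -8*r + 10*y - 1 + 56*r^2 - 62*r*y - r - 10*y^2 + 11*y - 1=56*r^2 + r*(-62*y - 9) - 10*y^2 + 21*y - 2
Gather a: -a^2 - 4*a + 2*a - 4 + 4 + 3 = -a^2 - 2*a + 3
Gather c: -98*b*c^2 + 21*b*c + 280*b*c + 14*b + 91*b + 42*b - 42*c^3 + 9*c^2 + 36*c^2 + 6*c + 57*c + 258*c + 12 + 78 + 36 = 147*b - 42*c^3 + c^2*(45 - 98*b) + c*(301*b + 321) + 126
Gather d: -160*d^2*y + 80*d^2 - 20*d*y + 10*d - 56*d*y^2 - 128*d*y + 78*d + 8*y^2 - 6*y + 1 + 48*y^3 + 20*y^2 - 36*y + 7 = d^2*(80 - 160*y) + d*(-56*y^2 - 148*y + 88) + 48*y^3 + 28*y^2 - 42*y + 8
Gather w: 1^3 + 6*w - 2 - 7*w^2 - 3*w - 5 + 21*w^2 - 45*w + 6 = 14*w^2 - 42*w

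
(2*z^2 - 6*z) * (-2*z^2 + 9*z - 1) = -4*z^4 + 30*z^3 - 56*z^2 + 6*z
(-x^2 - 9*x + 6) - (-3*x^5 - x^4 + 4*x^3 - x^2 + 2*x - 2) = 3*x^5 + x^4 - 4*x^3 - 11*x + 8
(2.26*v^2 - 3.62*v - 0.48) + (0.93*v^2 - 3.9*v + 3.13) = 3.19*v^2 - 7.52*v + 2.65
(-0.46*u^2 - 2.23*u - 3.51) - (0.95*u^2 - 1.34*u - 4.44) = -1.41*u^2 - 0.89*u + 0.930000000000001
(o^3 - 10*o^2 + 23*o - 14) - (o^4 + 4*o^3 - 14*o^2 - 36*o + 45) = -o^4 - 3*o^3 + 4*o^2 + 59*o - 59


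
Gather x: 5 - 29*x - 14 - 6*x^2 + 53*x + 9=-6*x^2 + 24*x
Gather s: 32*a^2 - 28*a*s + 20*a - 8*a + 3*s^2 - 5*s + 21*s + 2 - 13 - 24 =32*a^2 + 12*a + 3*s^2 + s*(16 - 28*a) - 35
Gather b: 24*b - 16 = 24*b - 16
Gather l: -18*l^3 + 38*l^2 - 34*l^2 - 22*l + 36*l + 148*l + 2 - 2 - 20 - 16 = -18*l^3 + 4*l^2 + 162*l - 36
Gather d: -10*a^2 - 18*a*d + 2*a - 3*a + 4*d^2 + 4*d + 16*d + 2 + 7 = -10*a^2 - a + 4*d^2 + d*(20 - 18*a) + 9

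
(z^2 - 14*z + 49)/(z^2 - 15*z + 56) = (z - 7)/(z - 8)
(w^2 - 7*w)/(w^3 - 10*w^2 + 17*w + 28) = w/(w^2 - 3*w - 4)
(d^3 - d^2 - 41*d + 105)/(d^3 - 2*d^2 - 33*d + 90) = (d + 7)/(d + 6)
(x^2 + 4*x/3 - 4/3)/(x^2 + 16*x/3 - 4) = (x + 2)/(x + 6)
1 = 1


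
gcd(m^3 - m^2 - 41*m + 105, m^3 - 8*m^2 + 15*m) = m^2 - 8*m + 15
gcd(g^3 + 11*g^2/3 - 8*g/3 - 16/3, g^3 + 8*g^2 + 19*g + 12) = g^2 + 5*g + 4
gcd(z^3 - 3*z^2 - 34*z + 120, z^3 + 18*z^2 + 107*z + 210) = z + 6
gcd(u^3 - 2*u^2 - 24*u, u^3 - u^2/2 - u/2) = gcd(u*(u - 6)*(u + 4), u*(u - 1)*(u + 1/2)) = u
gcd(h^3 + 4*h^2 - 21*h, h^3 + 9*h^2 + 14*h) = h^2 + 7*h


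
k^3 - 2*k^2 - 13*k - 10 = (k - 5)*(k + 1)*(k + 2)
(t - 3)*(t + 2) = t^2 - t - 6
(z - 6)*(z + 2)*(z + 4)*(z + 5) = z^4 + 5*z^3 - 28*z^2 - 188*z - 240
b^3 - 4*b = b*(b - 2)*(b + 2)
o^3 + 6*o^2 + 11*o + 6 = (o + 1)*(o + 2)*(o + 3)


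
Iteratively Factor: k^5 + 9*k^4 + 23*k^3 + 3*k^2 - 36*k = (k - 1)*(k^4 + 10*k^3 + 33*k^2 + 36*k) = (k - 1)*(k + 3)*(k^3 + 7*k^2 + 12*k) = (k - 1)*(k + 3)*(k + 4)*(k^2 + 3*k) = (k - 1)*(k + 3)^2*(k + 4)*(k)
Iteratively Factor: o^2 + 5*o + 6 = (o + 2)*(o + 3)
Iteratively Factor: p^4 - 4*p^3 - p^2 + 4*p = (p - 4)*(p^3 - p) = (p - 4)*(p - 1)*(p^2 + p) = (p - 4)*(p - 1)*(p + 1)*(p)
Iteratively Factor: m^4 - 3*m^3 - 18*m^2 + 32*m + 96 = (m + 2)*(m^3 - 5*m^2 - 8*m + 48) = (m - 4)*(m + 2)*(m^2 - m - 12) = (m - 4)*(m + 2)*(m + 3)*(m - 4)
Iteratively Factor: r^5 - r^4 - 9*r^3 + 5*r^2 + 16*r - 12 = (r + 2)*(r^4 - 3*r^3 - 3*r^2 + 11*r - 6) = (r - 1)*(r + 2)*(r^3 - 2*r^2 - 5*r + 6) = (r - 1)*(r + 2)^2*(r^2 - 4*r + 3) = (r - 3)*(r - 1)*(r + 2)^2*(r - 1)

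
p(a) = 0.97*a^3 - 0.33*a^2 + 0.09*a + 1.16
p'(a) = 2.91*a^2 - 0.66*a + 0.09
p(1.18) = 2.40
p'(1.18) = 3.36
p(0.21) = 1.17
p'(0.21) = 0.08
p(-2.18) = -10.65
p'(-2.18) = 15.36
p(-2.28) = -12.26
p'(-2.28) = 16.72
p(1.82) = 6.08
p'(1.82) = 8.53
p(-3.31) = -37.93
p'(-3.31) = 34.16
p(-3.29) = -37.25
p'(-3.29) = 33.76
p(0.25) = 1.18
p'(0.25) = 0.11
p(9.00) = 682.37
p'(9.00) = 229.86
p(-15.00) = -3348.19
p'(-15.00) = 664.74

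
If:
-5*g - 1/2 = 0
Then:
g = -1/10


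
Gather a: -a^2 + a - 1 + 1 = -a^2 + a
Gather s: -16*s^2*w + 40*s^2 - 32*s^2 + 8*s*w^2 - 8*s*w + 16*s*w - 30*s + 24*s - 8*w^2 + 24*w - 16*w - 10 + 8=s^2*(8 - 16*w) + s*(8*w^2 + 8*w - 6) - 8*w^2 + 8*w - 2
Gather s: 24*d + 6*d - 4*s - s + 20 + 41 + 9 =30*d - 5*s + 70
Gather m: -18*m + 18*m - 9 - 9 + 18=0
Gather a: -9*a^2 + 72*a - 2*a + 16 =-9*a^2 + 70*a + 16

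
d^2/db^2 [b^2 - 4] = 2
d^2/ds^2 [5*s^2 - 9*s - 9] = 10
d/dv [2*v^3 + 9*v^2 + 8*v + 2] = 6*v^2 + 18*v + 8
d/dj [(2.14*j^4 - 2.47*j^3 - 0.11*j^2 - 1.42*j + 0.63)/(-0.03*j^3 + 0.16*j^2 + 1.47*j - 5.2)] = (-0.0642*j^6 + 0.6848*j^5 + 9.0389*j^4 - 51.859*j^3 + 38.6542*j^2 + 0.9424*j + 6.4579)/(0.0009*j^6 - 0.0096*j^5 - 0.0626*j^4 + 0.7824*j^3 + 0.4969*j^2 - 15.288*j + 27.04)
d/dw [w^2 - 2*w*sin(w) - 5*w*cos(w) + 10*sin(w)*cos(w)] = 5*w*sin(w) - 2*w*cos(w) + 2*w - 2*sin(w) - 5*cos(w) + 10*cos(2*w)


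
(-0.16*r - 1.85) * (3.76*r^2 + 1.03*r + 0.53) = -0.6016*r^3 - 7.1208*r^2 - 1.9903*r - 0.9805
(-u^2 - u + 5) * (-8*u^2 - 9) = 8*u^4 + 8*u^3 - 31*u^2 + 9*u - 45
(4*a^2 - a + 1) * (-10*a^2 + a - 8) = -40*a^4 + 14*a^3 - 43*a^2 + 9*a - 8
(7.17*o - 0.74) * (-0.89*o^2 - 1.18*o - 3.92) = -6.3813*o^3 - 7.802*o^2 - 27.2332*o + 2.9008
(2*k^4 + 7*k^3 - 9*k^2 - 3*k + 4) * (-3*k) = -6*k^5 - 21*k^4 + 27*k^3 + 9*k^2 - 12*k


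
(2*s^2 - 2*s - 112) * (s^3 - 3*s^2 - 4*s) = 2*s^5 - 8*s^4 - 114*s^3 + 344*s^2 + 448*s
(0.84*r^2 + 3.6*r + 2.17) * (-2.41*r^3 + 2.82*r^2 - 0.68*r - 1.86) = -2.0244*r^5 - 6.3072*r^4 + 4.3511*r^3 + 2.109*r^2 - 8.1716*r - 4.0362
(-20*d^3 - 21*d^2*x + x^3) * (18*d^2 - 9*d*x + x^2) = -360*d^5 - 198*d^4*x + 169*d^3*x^2 - 3*d^2*x^3 - 9*d*x^4 + x^5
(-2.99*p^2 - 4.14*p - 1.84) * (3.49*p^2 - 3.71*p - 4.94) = -10.4351*p^4 - 3.3557*p^3 + 23.7084*p^2 + 27.278*p + 9.0896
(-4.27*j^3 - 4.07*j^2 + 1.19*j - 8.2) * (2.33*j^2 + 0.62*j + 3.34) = -9.9491*j^5 - 12.1305*j^4 - 14.0125*j^3 - 31.962*j^2 - 1.1094*j - 27.388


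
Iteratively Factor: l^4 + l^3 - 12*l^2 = (l - 3)*(l^3 + 4*l^2) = (l - 3)*(l + 4)*(l^2) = l*(l - 3)*(l + 4)*(l)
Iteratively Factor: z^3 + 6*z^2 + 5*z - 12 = (z + 4)*(z^2 + 2*z - 3) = (z - 1)*(z + 4)*(z + 3)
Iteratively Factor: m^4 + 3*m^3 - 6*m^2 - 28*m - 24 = (m - 3)*(m^3 + 6*m^2 + 12*m + 8) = (m - 3)*(m + 2)*(m^2 + 4*m + 4) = (m - 3)*(m + 2)^2*(m + 2)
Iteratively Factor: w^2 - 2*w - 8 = (w - 4)*(w + 2)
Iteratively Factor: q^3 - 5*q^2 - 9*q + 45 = (q + 3)*(q^2 - 8*q + 15) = (q - 5)*(q + 3)*(q - 3)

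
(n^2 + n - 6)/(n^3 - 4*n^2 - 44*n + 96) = (n + 3)/(n^2 - 2*n - 48)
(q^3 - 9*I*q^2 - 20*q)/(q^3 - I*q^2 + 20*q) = (q - 4*I)/(q + 4*I)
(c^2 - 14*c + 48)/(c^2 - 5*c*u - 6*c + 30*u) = (8 - c)/(-c + 5*u)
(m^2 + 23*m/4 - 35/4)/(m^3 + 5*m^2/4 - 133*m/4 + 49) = (4*m - 5)/(4*m^2 - 23*m + 28)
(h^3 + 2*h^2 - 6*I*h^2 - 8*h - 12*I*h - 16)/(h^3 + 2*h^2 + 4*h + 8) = (h - 4*I)/(h + 2*I)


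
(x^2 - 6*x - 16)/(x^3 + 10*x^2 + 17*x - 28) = (x^2 - 6*x - 16)/(x^3 + 10*x^2 + 17*x - 28)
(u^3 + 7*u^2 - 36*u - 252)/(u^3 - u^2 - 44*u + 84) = (u + 6)/(u - 2)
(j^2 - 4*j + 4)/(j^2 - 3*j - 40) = (-j^2 + 4*j - 4)/(-j^2 + 3*j + 40)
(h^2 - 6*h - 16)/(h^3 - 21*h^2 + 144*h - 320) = (h + 2)/(h^2 - 13*h + 40)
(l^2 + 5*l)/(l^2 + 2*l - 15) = l/(l - 3)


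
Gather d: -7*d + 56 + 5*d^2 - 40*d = 5*d^2 - 47*d + 56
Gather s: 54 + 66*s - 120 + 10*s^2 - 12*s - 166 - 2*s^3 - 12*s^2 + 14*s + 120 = -2*s^3 - 2*s^2 + 68*s - 112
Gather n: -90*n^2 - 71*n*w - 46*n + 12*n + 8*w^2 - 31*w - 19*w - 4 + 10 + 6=-90*n^2 + n*(-71*w - 34) + 8*w^2 - 50*w + 12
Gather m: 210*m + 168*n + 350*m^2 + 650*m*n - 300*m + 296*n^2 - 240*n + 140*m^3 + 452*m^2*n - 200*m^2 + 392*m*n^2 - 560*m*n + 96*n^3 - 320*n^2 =140*m^3 + m^2*(452*n + 150) + m*(392*n^2 + 90*n - 90) + 96*n^3 - 24*n^2 - 72*n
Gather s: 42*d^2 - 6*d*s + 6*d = 42*d^2 - 6*d*s + 6*d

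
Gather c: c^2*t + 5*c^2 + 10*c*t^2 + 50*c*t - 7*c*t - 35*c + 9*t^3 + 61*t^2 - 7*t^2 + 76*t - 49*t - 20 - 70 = c^2*(t + 5) + c*(10*t^2 + 43*t - 35) + 9*t^3 + 54*t^2 + 27*t - 90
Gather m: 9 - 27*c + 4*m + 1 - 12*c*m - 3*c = -30*c + m*(4 - 12*c) + 10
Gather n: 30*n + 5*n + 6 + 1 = 35*n + 7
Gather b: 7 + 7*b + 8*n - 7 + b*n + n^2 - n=b*(n + 7) + n^2 + 7*n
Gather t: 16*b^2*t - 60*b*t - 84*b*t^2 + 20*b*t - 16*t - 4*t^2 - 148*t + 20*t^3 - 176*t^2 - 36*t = 20*t^3 + t^2*(-84*b - 180) + t*(16*b^2 - 40*b - 200)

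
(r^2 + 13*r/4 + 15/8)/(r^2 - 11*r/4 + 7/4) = (8*r^2 + 26*r + 15)/(2*(4*r^2 - 11*r + 7))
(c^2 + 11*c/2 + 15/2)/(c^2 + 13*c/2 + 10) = (c + 3)/(c + 4)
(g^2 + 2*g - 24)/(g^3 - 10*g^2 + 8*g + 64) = (g + 6)/(g^2 - 6*g - 16)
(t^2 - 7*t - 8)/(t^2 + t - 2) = (t^2 - 7*t - 8)/(t^2 + t - 2)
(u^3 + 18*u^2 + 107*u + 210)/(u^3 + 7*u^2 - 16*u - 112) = (u^2 + 11*u + 30)/(u^2 - 16)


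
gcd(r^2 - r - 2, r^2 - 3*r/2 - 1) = r - 2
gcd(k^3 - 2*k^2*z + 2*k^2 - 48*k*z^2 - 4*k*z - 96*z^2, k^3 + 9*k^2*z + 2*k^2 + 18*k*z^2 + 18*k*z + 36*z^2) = k^2 + 6*k*z + 2*k + 12*z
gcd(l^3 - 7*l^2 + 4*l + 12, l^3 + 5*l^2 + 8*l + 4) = l + 1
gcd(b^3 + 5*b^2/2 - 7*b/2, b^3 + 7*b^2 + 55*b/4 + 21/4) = b + 7/2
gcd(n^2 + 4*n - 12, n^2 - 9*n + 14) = n - 2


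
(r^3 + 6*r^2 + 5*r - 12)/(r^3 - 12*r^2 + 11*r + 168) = (r^2 + 3*r - 4)/(r^2 - 15*r + 56)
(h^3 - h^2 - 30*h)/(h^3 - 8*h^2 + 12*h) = (h + 5)/(h - 2)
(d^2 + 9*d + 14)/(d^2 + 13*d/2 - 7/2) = 2*(d + 2)/(2*d - 1)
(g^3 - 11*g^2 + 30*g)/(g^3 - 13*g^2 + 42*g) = (g - 5)/(g - 7)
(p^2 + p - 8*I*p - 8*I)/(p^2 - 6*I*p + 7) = (p^2 + p - 8*I*p - 8*I)/(p^2 - 6*I*p + 7)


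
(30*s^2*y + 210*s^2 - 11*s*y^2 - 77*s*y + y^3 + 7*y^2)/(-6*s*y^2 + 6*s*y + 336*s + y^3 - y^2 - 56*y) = (-5*s + y)/(y - 8)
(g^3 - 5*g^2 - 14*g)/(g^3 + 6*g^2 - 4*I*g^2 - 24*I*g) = (g^2 - 5*g - 14)/(g^2 + g*(6 - 4*I) - 24*I)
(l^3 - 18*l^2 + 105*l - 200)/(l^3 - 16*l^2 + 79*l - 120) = (l - 5)/(l - 3)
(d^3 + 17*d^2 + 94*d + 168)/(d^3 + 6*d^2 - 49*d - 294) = (d + 4)/(d - 7)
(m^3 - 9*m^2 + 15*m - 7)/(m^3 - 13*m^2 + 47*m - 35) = (m - 1)/(m - 5)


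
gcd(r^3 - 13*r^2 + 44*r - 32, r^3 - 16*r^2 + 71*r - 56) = r^2 - 9*r + 8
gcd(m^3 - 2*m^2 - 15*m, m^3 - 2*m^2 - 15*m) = m^3 - 2*m^2 - 15*m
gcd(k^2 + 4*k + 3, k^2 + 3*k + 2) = k + 1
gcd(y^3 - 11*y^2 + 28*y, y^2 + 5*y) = y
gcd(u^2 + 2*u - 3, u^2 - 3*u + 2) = u - 1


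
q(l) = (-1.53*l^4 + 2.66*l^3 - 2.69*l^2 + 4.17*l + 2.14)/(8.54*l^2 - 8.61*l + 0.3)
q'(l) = (8.61 - 17.08*l)*(-1.53*l^4 + 2.66*l^3 - 2.69*l^2 + 4.17*l + 2.14)/(8.54*l^2 - 8.61*l + 0.3)^2 + (-6.12*l^3 + 7.98*l^2 - 5.38*l + 4.17)/(8.54*l^2 - 8.61*l + 0.3) = (-26.1324*l^5 + 62.2363*l^4 - 47.6412*l^3 - 10.0569*l^2 - 38.1652*l + 19.6764)/(72.9316*l^4 - 147.0588*l^3 + 79.2561*l^2 - 5.166*l + 0.09)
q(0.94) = -18.98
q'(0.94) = -575.54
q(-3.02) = -2.26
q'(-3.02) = 1.21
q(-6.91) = -9.67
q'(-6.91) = 2.60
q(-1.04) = -0.53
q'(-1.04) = 0.60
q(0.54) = -2.10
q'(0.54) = -2.10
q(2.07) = -0.28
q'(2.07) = -1.03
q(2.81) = -1.00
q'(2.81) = -1.01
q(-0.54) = -0.19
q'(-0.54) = 0.93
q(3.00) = -1.20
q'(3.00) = -1.06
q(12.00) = -24.38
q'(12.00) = -4.17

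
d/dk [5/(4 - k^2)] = 10*k/(k^2 - 4)^2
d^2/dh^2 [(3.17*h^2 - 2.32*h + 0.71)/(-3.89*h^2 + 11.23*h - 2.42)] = (-206.748054*h^3 + 114.58773*h^2 + 55.0567260000001*h - 76.742874)/(58.863869*h^6 - 509.800449*h^5 + 1581.596589*h^4 - 2050.549711*h^3 + 983.923842*h^2 - 197.302116*h + 14.172488)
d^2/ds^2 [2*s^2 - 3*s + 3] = 4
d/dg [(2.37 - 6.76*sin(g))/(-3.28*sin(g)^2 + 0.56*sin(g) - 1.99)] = (-22.1728*sin(g)^2 + 15.5472*sin(g) + 12.1252)*cos(g)/(10.7584*sin(g)^4 - 3.6736*sin(g)^3 + 13.368*sin(g)^2 - 2.2288*sin(g) + 3.9601)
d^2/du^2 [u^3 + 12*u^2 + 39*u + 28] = 6*u + 24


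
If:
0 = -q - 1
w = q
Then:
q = -1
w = -1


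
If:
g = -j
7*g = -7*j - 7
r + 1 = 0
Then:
No Solution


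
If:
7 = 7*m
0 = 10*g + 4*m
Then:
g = -2/5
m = 1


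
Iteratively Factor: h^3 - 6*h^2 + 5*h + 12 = (h - 3)*(h^2 - 3*h - 4) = (h - 3)*(h + 1)*(h - 4)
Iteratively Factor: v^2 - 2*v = (v)*(v - 2)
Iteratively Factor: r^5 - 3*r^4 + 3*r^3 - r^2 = (r)*(r^4 - 3*r^3 + 3*r^2 - r) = r*(r - 1)*(r^3 - 2*r^2 + r) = r*(r - 1)^2*(r^2 - r) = r^2*(r - 1)^2*(r - 1)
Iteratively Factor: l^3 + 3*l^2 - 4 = (l + 2)*(l^2 + l - 2) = (l + 2)^2*(l - 1)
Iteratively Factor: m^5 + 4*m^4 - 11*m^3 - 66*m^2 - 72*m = (m + 3)*(m^4 + m^3 - 14*m^2 - 24*m) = (m - 4)*(m + 3)*(m^3 + 5*m^2 + 6*m) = (m - 4)*(m + 2)*(m + 3)*(m^2 + 3*m) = (m - 4)*(m + 2)*(m + 3)^2*(m)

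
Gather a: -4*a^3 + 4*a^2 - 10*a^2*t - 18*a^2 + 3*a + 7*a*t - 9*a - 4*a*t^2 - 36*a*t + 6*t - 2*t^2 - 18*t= -4*a^3 + a^2*(-10*t - 14) + a*(-4*t^2 - 29*t - 6) - 2*t^2 - 12*t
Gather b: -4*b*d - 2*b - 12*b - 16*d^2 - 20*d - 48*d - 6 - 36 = b*(-4*d - 14) - 16*d^2 - 68*d - 42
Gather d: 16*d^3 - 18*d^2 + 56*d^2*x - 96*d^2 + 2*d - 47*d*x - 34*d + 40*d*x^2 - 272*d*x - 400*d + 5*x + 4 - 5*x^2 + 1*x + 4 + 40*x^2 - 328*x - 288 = 16*d^3 + d^2*(56*x - 114) + d*(40*x^2 - 319*x - 432) + 35*x^2 - 322*x - 280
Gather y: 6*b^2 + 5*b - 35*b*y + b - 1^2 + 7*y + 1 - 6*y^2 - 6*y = 6*b^2 + 6*b - 6*y^2 + y*(1 - 35*b)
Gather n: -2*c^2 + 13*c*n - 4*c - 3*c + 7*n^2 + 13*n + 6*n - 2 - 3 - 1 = -2*c^2 - 7*c + 7*n^2 + n*(13*c + 19) - 6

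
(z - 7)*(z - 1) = z^2 - 8*z + 7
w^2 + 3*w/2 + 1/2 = (w + 1/2)*(w + 1)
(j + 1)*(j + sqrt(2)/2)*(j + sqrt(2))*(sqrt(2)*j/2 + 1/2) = sqrt(2)*j^4/2 + sqrt(2)*j^3/2 + 2*j^3 + 5*sqrt(2)*j^2/4 + 2*j^2 + j/2 + 5*sqrt(2)*j/4 + 1/2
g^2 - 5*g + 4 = (g - 4)*(g - 1)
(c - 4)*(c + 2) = c^2 - 2*c - 8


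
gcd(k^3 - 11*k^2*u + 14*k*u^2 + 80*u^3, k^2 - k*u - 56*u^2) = -k + 8*u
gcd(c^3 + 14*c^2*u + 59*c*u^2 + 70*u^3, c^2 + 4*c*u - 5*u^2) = c + 5*u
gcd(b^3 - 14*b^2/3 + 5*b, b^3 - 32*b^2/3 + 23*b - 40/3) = b - 5/3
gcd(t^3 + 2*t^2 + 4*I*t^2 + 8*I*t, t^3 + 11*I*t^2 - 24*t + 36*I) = 1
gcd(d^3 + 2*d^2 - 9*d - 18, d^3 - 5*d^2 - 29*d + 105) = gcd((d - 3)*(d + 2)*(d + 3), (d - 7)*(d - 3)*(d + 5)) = d - 3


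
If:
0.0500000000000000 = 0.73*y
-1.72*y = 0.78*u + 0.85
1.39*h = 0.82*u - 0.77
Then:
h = -1.29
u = -1.24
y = 0.07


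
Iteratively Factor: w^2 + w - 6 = (w - 2)*(w + 3)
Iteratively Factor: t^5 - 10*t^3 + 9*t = (t)*(t^4 - 10*t^2 + 9) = t*(t + 3)*(t^3 - 3*t^2 - t + 3) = t*(t + 1)*(t + 3)*(t^2 - 4*t + 3) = t*(t - 3)*(t + 1)*(t + 3)*(t - 1)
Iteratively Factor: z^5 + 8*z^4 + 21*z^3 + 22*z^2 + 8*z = (z + 1)*(z^4 + 7*z^3 + 14*z^2 + 8*z) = (z + 1)*(z + 4)*(z^3 + 3*z^2 + 2*z) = z*(z + 1)*(z + 4)*(z^2 + 3*z + 2) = z*(z + 1)*(z + 2)*(z + 4)*(z + 1)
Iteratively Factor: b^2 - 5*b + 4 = (b - 1)*(b - 4)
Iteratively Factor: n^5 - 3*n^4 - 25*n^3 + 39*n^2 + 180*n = (n)*(n^4 - 3*n^3 - 25*n^2 + 39*n + 180) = n*(n - 4)*(n^3 + n^2 - 21*n - 45) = n*(n - 4)*(n + 3)*(n^2 - 2*n - 15) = n*(n - 4)*(n + 3)^2*(n - 5)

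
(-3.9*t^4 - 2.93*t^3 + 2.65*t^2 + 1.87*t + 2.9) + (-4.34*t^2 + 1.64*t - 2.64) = -3.9*t^4 - 2.93*t^3 - 1.69*t^2 + 3.51*t + 0.26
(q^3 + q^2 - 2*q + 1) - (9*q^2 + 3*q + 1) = q^3 - 8*q^2 - 5*q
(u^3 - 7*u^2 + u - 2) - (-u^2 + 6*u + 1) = u^3 - 6*u^2 - 5*u - 3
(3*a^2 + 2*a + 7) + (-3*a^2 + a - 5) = 3*a + 2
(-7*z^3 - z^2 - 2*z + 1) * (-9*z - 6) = 63*z^4 + 51*z^3 + 24*z^2 + 3*z - 6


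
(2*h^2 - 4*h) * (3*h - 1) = 6*h^3 - 14*h^2 + 4*h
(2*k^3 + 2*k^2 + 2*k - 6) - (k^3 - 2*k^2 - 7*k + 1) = k^3 + 4*k^2 + 9*k - 7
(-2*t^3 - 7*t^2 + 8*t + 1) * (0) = 0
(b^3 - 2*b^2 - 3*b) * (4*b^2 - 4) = 4*b^5 - 8*b^4 - 16*b^3 + 8*b^2 + 12*b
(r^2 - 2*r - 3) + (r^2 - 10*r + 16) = 2*r^2 - 12*r + 13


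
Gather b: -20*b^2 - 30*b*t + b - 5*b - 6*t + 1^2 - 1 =-20*b^2 + b*(-30*t - 4) - 6*t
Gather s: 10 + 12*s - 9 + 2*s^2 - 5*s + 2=2*s^2 + 7*s + 3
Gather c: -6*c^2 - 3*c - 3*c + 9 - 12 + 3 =-6*c^2 - 6*c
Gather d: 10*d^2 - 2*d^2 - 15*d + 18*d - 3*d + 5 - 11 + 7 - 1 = 8*d^2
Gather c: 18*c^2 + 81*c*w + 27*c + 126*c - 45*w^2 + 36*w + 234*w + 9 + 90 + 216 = 18*c^2 + c*(81*w + 153) - 45*w^2 + 270*w + 315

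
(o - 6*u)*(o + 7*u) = o^2 + o*u - 42*u^2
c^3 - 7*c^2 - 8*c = c*(c - 8)*(c + 1)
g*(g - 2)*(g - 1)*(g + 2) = g^4 - g^3 - 4*g^2 + 4*g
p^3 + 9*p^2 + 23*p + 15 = (p + 1)*(p + 3)*(p + 5)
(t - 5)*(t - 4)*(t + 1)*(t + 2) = t^4 - 6*t^3 - 5*t^2 + 42*t + 40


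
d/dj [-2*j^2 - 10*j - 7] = -4*j - 10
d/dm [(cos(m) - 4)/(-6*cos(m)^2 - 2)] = (-3*cos(m)^2 + 24*cos(m) + 1)*sin(m)/(2*(3*sin(m)^2 - 4)^2)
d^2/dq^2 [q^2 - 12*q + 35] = 2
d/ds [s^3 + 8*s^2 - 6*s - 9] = 3*s^2 + 16*s - 6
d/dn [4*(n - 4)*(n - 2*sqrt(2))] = 8*n - 16 - 8*sqrt(2)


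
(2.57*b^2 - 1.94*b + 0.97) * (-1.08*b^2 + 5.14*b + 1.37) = -2.7756*b^4 + 15.305*b^3 - 7.4983*b^2 + 2.328*b + 1.3289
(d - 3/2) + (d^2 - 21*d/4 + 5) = d^2 - 17*d/4 + 7/2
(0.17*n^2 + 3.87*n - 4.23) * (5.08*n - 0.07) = 0.8636*n^3 + 19.6477*n^2 - 21.7593*n + 0.2961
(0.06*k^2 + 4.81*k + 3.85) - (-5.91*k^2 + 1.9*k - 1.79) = 5.97*k^2 + 2.91*k + 5.64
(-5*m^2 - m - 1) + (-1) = -5*m^2 - m - 2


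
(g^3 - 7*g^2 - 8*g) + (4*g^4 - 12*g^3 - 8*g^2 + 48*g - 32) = 4*g^4 - 11*g^3 - 15*g^2 + 40*g - 32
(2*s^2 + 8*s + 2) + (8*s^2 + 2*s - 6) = 10*s^2 + 10*s - 4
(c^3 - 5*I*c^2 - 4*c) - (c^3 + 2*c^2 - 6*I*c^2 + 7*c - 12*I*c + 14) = -2*c^2 + I*c^2 - 11*c + 12*I*c - 14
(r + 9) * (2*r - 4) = 2*r^2 + 14*r - 36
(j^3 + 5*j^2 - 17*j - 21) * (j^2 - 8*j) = j^5 - 3*j^4 - 57*j^3 + 115*j^2 + 168*j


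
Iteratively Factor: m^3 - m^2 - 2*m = (m - 2)*(m^2 + m) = (m - 2)*(m + 1)*(m)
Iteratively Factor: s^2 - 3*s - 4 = (s - 4)*(s + 1)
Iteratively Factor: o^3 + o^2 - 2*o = (o)*(o^2 + o - 2) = o*(o + 2)*(o - 1)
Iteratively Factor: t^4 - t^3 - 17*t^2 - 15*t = (t)*(t^3 - t^2 - 17*t - 15) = t*(t - 5)*(t^2 + 4*t + 3) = t*(t - 5)*(t + 1)*(t + 3)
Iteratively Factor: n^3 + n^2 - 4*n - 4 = (n - 2)*(n^2 + 3*n + 2) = (n - 2)*(n + 2)*(n + 1)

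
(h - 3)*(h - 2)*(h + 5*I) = h^3 - 5*h^2 + 5*I*h^2 + 6*h - 25*I*h + 30*I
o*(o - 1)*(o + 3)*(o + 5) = o^4 + 7*o^3 + 7*o^2 - 15*o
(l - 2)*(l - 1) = l^2 - 3*l + 2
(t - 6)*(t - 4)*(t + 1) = t^3 - 9*t^2 + 14*t + 24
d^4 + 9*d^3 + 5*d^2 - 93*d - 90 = (d - 3)*(d + 1)*(d + 5)*(d + 6)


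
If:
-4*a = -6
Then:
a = 3/2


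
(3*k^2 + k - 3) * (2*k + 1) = 6*k^3 + 5*k^2 - 5*k - 3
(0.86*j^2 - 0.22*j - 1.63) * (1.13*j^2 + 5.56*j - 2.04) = 0.9718*j^4 + 4.533*j^3 - 4.8195*j^2 - 8.614*j + 3.3252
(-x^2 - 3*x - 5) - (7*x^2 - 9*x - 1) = -8*x^2 + 6*x - 4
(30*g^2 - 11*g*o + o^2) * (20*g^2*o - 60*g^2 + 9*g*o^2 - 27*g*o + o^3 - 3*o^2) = 600*g^4*o - 1800*g^4 + 50*g^3*o^2 - 150*g^3*o - 49*g^2*o^3 + 147*g^2*o^2 - 2*g*o^4 + 6*g*o^3 + o^5 - 3*o^4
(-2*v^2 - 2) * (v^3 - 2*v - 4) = -2*v^5 + 2*v^3 + 8*v^2 + 4*v + 8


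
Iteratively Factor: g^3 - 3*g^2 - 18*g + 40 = (g - 2)*(g^2 - g - 20) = (g - 2)*(g + 4)*(g - 5)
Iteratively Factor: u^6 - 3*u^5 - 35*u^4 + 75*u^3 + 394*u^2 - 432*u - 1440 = (u - 4)*(u^5 + u^4 - 31*u^3 - 49*u^2 + 198*u + 360) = (u - 5)*(u - 4)*(u^4 + 6*u^3 - u^2 - 54*u - 72) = (u - 5)*(u - 4)*(u - 3)*(u^3 + 9*u^2 + 26*u + 24) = (u - 5)*(u - 4)*(u - 3)*(u + 2)*(u^2 + 7*u + 12) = (u - 5)*(u - 4)*(u - 3)*(u + 2)*(u + 4)*(u + 3)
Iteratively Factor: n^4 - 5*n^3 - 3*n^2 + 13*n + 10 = (n - 5)*(n^3 - 3*n - 2) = (n - 5)*(n + 1)*(n^2 - n - 2) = (n - 5)*(n + 1)^2*(n - 2)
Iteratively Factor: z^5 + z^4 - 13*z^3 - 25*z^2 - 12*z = (z - 4)*(z^4 + 5*z^3 + 7*z^2 + 3*z) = (z - 4)*(z + 1)*(z^3 + 4*z^2 + 3*z) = z*(z - 4)*(z + 1)*(z^2 + 4*z + 3) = z*(z - 4)*(z + 1)^2*(z + 3)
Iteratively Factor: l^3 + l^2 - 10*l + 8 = (l + 4)*(l^2 - 3*l + 2) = (l - 1)*(l + 4)*(l - 2)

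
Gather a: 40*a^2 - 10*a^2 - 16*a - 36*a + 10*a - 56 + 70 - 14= 30*a^2 - 42*a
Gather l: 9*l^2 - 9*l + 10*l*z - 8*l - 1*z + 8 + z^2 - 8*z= 9*l^2 + l*(10*z - 17) + z^2 - 9*z + 8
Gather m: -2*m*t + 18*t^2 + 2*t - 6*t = -2*m*t + 18*t^2 - 4*t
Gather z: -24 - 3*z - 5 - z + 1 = -4*z - 28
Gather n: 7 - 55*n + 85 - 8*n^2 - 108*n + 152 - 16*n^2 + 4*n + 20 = -24*n^2 - 159*n + 264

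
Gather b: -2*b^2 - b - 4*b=-2*b^2 - 5*b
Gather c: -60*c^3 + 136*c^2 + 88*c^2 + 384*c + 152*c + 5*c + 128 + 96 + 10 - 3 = -60*c^3 + 224*c^2 + 541*c + 231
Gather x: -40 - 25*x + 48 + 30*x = 5*x + 8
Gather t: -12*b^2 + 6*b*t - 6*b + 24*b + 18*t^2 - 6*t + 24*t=-12*b^2 + 18*b + 18*t^2 + t*(6*b + 18)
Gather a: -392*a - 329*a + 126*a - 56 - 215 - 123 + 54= -595*a - 340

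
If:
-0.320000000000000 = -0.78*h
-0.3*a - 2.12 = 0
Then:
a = -7.07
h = 0.41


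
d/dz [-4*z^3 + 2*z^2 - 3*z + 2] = -12*z^2 + 4*z - 3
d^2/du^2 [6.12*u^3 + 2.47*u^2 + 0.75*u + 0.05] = 36.72*u + 4.94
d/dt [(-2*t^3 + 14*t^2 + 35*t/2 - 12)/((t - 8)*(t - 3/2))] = 2*(-4*t^2 + 12*t + 3)/(4*t^2 - 12*t + 9)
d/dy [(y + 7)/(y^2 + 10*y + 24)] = (y^2 + 10*y - 2*(y + 5)*(y + 7) + 24)/(y^2 + 10*y + 24)^2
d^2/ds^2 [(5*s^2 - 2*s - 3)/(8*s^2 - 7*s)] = 2*(152*s^3 - 576*s^2 + 504*s - 147)/(s^3*(512*s^3 - 1344*s^2 + 1176*s - 343))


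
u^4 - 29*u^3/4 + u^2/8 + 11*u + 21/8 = (u - 7)*(u - 3/2)*(u + 1/4)*(u + 1)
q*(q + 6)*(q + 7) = q^3 + 13*q^2 + 42*q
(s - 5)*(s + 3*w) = s^2 + 3*s*w - 5*s - 15*w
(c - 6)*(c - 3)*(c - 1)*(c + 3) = c^4 - 7*c^3 - 3*c^2 + 63*c - 54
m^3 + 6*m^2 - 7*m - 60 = (m - 3)*(m + 4)*(m + 5)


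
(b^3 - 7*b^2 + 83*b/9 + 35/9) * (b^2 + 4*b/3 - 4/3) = b^5 - 17*b^4/3 - 13*b^3/9 + 689*b^2/27 - 64*b/9 - 140/27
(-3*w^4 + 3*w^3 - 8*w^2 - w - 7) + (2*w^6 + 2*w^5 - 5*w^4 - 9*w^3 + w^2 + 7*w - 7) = 2*w^6 + 2*w^5 - 8*w^4 - 6*w^3 - 7*w^2 + 6*w - 14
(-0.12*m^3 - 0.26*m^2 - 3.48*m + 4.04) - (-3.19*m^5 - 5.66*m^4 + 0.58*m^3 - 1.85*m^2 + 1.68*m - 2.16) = 3.19*m^5 + 5.66*m^4 - 0.7*m^3 + 1.59*m^2 - 5.16*m + 6.2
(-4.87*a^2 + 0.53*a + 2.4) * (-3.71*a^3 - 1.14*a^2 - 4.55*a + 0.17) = 18.0677*a^5 + 3.5855*a^4 + 12.6503*a^3 - 5.9754*a^2 - 10.8299*a + 0.408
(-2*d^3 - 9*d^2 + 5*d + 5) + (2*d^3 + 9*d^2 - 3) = 5*d + 2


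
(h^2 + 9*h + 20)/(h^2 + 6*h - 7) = (h^2 + 9*h + 20)/(h^2 + 6*h - 7)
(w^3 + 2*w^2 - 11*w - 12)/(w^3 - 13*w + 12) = (w + 1)/(w - 1)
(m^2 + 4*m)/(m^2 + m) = (m + 4)/(m + 1)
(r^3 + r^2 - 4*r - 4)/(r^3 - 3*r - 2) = (r + 2)/(r + 1)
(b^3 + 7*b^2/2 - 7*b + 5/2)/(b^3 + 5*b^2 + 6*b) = (2*b^3 + 7*b^2 - 14*b + 5)/(2*b*(b^2 + 5*b + 6))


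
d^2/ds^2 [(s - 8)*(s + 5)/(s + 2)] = -60/(s^3 + 6*s^2 + 12*s + 8)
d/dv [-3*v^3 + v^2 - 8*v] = -9*v^2 + 2*v - 8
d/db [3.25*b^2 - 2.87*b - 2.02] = 6.5*b - 2.87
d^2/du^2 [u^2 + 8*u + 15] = 2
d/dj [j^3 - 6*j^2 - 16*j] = 3*j^2 - 12*j - 16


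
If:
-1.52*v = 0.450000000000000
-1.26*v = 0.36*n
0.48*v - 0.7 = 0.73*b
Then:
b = -1.15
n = 1.04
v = -0.30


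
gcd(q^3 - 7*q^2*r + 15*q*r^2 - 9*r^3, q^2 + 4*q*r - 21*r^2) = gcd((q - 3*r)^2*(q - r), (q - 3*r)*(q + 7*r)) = q - 3*r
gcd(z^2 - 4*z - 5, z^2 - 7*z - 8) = z + 1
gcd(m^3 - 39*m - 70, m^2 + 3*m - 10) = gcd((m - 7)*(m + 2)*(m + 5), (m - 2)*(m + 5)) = m + 5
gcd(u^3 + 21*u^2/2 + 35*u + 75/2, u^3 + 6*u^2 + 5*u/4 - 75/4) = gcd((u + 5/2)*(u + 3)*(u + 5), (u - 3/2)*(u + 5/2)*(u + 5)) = u^2 + 15*u/2 + 25/2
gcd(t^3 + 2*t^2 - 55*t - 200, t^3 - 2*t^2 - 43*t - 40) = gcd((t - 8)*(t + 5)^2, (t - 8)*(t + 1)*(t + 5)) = t^2 - 3*t - 40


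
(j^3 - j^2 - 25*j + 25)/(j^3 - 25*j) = (j - 1)/j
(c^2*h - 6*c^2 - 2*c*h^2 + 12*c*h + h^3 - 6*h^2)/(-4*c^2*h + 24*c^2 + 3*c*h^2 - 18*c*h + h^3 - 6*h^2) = (-c + h)/(4*c + h)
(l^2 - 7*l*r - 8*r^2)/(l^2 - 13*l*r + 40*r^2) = (-l - r)/(-l + 5*r)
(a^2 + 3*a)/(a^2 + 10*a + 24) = a*(a + 3)/(a^2 + 10*a + 24)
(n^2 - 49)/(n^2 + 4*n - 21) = (n - 7)/(n - 3)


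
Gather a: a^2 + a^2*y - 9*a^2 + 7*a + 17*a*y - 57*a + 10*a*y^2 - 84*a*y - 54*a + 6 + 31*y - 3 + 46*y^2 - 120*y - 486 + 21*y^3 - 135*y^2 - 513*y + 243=a^2*(y - 8) + a*(10*y^2 - 67*y - 104) + 21*y^3 - 89*y^2 - 602*y - 240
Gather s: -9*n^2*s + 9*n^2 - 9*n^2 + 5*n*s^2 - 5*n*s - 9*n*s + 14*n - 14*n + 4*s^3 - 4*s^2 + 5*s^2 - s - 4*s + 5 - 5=4*s^3 + s^2*(5*n + 1) + s*(-9*n^2 - 14*n - 5)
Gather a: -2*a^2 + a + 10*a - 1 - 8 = -2*a^2 + 11*a - 9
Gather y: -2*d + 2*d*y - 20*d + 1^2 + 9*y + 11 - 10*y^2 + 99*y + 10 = -22*d - 10*y^2 + y*(2*d + 108) + 22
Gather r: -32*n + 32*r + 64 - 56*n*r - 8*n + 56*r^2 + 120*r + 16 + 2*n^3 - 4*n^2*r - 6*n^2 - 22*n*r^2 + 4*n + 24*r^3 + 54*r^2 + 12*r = 2*n^3 - 6*n^2 - 36*n + 24*r^3 + r^2*(110 - 22*n) + r*(-4*n^2 - 56*n + 164) + 80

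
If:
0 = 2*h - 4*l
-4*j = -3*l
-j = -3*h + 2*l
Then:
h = 0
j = 0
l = 0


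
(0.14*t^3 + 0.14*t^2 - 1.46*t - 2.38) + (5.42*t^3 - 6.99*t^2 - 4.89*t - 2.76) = 5.56*t^3 - 6.85*t^2 - 6.35*t - 5.14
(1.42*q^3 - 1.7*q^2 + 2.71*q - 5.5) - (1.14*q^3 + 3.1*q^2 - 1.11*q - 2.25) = 0.28*q^3 - 4.8*q^2 + 3.82*q - 3.25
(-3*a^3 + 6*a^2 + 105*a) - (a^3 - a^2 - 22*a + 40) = -4*a^3 + 7*a^2 + 127*a - 40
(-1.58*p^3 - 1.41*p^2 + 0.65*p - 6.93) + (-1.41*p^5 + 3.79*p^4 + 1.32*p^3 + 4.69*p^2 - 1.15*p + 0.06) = -1.41*p^5 + 3.79*p^4 - 0.26*p^3 + 3.28*p^2 - 0.5*p - 6.87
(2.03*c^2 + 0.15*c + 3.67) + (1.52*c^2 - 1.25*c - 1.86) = 3.55*c^2 - 1.1*c + 1.81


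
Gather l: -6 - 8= -14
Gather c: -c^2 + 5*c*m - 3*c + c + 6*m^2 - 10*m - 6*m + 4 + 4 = -c^2 + c*(5*m - 2) + 6*m^2 - 16*m + 8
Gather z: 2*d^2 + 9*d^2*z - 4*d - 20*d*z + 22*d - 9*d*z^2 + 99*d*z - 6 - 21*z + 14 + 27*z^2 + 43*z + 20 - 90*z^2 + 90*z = 2*d^2 + 18*d + z^2*(-9*d - 63) + z*(9*d^2 + 79*d + 112) + 28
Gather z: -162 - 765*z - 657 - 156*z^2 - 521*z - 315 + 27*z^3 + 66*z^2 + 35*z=27*z^3 - 90*z^2 - 1251*z - 1134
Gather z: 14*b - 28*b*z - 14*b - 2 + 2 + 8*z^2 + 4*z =8*z^2 + z*(4 - 28*b)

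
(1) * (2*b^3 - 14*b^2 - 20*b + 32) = 2*b^3 - 14*b^2 - 20*b + 32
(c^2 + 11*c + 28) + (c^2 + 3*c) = 2*c^2 + 14*c + 28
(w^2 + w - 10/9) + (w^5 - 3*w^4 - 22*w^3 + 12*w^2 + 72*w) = w^5 - 3*w^4 - 22*w^3 + 13*w^2 + 73*w - 10/9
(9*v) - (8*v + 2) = v - 2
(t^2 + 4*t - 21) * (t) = t^3 + 4*t^2 - 21*t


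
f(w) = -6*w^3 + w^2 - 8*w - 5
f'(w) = -18*w^2 + 2*w - 8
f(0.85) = -14.76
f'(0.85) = -19.30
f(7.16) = -2213.38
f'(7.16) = -916.46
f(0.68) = -11.86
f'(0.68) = -14.96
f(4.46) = -553.09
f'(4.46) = -357.13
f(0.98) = -17.53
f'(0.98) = -23.33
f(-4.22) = 497.48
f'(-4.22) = -336.99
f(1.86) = -55.03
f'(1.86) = -66.55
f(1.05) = -19.24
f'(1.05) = -25.74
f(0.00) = -5.00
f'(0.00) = -8.00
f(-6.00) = 1375.00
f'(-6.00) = -668.00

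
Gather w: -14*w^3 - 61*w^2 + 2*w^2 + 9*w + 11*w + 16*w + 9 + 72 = -14*w^3 - 59*w^2 + 36*w + 81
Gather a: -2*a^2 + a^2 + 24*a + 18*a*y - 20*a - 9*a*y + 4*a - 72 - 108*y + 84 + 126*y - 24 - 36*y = -a^2 + a*(9*y + 8) - 18*y - 12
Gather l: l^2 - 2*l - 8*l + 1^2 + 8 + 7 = l^2 - 10*l + 16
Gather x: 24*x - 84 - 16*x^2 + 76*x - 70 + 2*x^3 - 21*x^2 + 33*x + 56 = 2*x^3 - 37*x^2 + 133*x - 98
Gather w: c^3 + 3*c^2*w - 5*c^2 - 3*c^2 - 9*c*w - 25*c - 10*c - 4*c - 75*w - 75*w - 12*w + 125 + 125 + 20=c^3 - 8*c^2 - 39*c + w*(3*c^2 - 9*c - 162) + 270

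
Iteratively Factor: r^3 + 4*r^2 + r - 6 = (r - 1)*(r^2 + 5*r + 6) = (r - 1)*(r + 3)*(r + 2)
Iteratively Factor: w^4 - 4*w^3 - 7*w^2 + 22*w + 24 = (w + 2)*(w^3 - 6*w^2 + 5*w + 12) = (w + 1)*(w + 2)*(w^2 - 7*w + 12) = (w - 4)*(w + 1)*(w + 2)*(w - 3)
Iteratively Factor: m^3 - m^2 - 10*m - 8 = (m + 1)*(m^2 - 2*m - 8) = (m - 4)*(m + 1)*(m + 2)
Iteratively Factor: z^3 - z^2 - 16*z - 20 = (z + 2)*(z^2 - 3*z - 10) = (z - 5)*(z + 2)*(z + 2)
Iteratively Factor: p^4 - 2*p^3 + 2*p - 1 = (p - 1)*(p^3 - p^2 - p + 1) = (p - 1)^2*(p^2 - 1) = (p - 1)^3*(p + 1)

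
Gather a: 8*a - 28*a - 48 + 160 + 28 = 140 - 20*a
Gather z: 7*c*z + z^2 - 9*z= z^2 + z*(7*c - 9)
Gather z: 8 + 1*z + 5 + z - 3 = 2*z + 10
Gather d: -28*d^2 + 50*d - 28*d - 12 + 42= -28*d^2 + 22*d + 30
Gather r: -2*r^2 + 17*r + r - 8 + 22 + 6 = -2*r^2 + 18*r + 20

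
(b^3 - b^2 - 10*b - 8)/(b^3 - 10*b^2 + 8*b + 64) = (b + 1)/(b - 8)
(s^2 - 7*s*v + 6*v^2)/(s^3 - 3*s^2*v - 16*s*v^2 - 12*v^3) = (s - v)/(s^2 + 3*s*v + 2*v^2)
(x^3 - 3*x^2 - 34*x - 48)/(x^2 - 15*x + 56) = (x^2 + 5*x + 6)/(x - 7)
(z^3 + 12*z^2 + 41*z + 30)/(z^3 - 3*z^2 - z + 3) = (z^2 + 11*z + 30)/(z^2 - 4*z + 3)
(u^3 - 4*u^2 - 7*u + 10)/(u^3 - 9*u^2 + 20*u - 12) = (u^2 - 3*u - 10)/(u^2 - 8*u + 12)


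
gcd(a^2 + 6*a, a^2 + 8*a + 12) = a + 6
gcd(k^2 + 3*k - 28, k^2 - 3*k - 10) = 1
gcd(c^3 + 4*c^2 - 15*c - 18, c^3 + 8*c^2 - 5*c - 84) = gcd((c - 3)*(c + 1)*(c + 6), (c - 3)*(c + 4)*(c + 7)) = c - 3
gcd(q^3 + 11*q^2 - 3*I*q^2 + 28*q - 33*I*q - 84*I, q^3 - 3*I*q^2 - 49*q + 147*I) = q^2 + q*(7 - 3*I) - 21*I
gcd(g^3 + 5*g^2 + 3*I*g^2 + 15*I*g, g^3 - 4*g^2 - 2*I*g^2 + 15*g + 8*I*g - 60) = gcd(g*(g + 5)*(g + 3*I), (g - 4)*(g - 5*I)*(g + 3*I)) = g + 3*I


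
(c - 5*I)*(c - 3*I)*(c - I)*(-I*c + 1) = -I*c^4 - 8*c^3 + 14*I*c^2 - 8*c + 15*I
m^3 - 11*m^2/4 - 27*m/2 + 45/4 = (m - 5)*(m - 3/4)*(m + 3)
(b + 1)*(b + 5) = b^2 + 6*b + 5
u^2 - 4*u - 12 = (u - 6)*(u + 2)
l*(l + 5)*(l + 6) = l^3 + 11*l^2 + 30*l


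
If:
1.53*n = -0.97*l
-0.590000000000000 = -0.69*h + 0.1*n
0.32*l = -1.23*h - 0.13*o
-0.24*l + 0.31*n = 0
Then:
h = 0.86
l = 0.00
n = 0.00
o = -8.09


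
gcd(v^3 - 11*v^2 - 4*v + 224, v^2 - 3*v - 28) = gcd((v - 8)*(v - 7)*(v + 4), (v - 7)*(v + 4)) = v^2 - 3*v - 28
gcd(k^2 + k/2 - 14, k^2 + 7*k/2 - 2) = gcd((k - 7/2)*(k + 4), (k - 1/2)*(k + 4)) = k + 4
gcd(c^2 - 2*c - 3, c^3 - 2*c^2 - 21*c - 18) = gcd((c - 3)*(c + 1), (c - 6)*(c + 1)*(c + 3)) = c + 1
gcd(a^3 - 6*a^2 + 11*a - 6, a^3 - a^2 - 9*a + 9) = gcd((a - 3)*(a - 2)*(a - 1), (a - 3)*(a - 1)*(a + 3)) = a^2 - 4*a + 3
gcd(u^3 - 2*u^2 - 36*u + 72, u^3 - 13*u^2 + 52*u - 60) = u^2 - 8*u + 12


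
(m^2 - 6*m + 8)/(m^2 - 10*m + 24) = (m - 2)/(m - 6)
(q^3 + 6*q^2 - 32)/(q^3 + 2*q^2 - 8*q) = (q + 4)/q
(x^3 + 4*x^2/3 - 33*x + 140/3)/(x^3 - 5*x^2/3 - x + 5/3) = (x^2 + 3*x - 28)/(x^2 - 1)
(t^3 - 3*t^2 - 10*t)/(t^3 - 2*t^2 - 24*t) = (-t^2 + 3*t + 10)/(-t^2 + 2*t + 24)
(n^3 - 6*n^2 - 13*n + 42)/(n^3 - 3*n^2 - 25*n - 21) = (n - 2)/(n + 1)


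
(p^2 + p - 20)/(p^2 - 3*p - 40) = (p - 4)/(p - 8)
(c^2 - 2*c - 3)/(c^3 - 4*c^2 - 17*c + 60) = (c + 1)/(c^2 - c - 20)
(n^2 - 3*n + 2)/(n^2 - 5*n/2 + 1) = 2*(n - 1)/(2*n - 1)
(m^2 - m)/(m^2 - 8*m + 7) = m/(m - 7)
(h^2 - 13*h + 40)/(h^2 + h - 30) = (h - 8)/(h + 6)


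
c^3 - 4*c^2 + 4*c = c*(c - 2)^2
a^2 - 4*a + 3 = (a - 3)*(a - 1)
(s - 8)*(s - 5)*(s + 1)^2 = s^4 - 11*s^3 + 15*s^2 + 67*s + 40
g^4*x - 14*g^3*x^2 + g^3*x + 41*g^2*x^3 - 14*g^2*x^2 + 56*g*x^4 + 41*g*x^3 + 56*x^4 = (g - 8*x)*(g - 7*x)*(g + x)*(g*x + x)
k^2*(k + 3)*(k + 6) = k^4 + 9*k^3 + 18*k^2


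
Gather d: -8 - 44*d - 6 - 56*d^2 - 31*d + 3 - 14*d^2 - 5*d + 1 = -70*d^2 - 80*d - 10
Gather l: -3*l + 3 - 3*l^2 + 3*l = 3 - 3*l^2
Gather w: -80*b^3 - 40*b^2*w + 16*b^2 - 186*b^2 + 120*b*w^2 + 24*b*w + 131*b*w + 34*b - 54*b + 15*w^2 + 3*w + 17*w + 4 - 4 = -80*b^3 - 170*b^2 - 20*b + w^2*(120*b + 15) + w*(-40*b^2 + 155*b + 20)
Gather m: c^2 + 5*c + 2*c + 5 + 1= c^2 + 7*c + 6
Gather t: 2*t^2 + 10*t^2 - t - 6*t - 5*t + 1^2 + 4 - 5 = 12*t^2 - 12*t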